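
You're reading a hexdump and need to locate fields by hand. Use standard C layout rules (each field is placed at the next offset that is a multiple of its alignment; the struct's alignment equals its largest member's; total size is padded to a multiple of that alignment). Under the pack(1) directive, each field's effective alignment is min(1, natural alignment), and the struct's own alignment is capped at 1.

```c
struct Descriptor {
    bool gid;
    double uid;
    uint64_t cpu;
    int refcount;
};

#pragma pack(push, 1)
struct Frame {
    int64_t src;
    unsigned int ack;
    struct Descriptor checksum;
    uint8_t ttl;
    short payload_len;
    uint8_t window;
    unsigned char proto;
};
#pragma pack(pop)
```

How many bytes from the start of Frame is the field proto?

48

Descriptor: gid at 0 (size 1, align 1) → ends 1; pad 7 to align 8 for uid; uid at 8 (size 8, align 8) → ends 16; cpu at 16 (size 8, align 8) → ends 24; refcount at 24 (size 4, align 4) → ends 28; tail pad 4 to reach multiple of 8; total 32 bytes, alignment 8
src at 0 (size 8, align 1) → ends 8
ack at 8 (size 4, align 1) → ends 12
checksum at 12 (size 32, align 1) → ends 44
ttl at 44 (size 1, align 1) → ends 45
payload_len at 45 (size 2, align 1) → ends 47
window at 47 (size 1, align 1) → ends 48
proto at 48 (size 1, align 1) → ends 49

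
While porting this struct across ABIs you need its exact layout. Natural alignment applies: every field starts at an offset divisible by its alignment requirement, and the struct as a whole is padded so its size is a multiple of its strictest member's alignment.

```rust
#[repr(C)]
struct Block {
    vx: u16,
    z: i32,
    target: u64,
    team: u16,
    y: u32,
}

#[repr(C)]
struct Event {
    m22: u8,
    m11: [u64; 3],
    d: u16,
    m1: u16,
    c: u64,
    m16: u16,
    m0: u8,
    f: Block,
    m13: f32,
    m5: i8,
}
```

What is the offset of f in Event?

Block: @0: vx [2B, align 2] → 2; +2 pad (align 4); @4: z [4B, align 4] → 8; @8: target [8B, align 8] → 16; @16: team [2B, align 2] → 18; +2 pad (align 4); @20: y [4B, align 4] → 24; size 24, align 8
@0: m22 [1B, align 1] → 1
+7 pad (align 8)
@8: m11 [24B, align 8] → 32
@32: d [2B, align 2] → 34
@34: m1 [2B, align 2] → 36
+4 pad (align 8)
@40: c [8B, align 8] → 48
@48: m16 [2B, align 2] → 50
@50: m0 [1B, align 1] → 51
+5 pad (align 8)
@56: f [24B, align 8] → 80

56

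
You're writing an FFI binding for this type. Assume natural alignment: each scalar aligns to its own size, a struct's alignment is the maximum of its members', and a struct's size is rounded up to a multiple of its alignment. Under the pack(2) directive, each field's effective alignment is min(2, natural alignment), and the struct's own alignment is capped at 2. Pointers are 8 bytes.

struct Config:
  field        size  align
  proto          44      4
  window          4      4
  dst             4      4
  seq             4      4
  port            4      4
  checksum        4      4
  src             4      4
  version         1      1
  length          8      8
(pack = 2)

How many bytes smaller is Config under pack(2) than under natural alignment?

natural layout:
  @0: proto [44B, align 4] → 44
  @44: window [4B, align 4] → 48
  @48: dst [4B, align 4] → 52
  @52: seq [4B, align 4] → 56
  @56: port [4B, align 4] → 60
  @60: checksum [4B, align 4] → 64
  @64: src [4B, align 4] → 68
  @68: version [1B, align 1] → 69
  +3 pad (align 8)
  @72: length [8B, align 8] → 80
  size 80, align 8
packed(2) layout:
  @0: proto [44B, align 2] → 44
  @44: window [4B, align 2] → 48
  @48: dst [4B, align 2] → 52
  @52: seq [4B, align 2] → 56
  @56: port [4B, align 2] → 60
  @60: checksum [4B, align 2] → 64
  @64: src [4B, align 2] → 68
  @68: version [1B, align 1] → 69
  +1 pad (align 2)
  @70: length [8B, align 2] → 78
  size 78, align 2
80 − 78 = 2

2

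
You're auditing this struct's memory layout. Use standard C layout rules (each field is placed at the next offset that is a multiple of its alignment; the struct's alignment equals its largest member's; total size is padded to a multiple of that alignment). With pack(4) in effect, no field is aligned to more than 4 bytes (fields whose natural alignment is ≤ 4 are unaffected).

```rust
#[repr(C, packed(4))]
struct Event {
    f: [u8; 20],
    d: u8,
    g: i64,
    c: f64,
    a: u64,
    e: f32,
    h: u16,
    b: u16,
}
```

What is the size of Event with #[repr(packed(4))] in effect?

@0: f [20B, align 1] → 20
@20: d [1B, align 1] → 21
+3 pad (align 4)
@24: g [8B, align 4] → 32
@32: c [8B, align 4] → 40
@40: a [8B, align 4] → 48
@48: e [4B, align 4] → 52
@52: h [2B, align 2] → 54
@54: b [2B, align 2] → 56
size 56, align 4

56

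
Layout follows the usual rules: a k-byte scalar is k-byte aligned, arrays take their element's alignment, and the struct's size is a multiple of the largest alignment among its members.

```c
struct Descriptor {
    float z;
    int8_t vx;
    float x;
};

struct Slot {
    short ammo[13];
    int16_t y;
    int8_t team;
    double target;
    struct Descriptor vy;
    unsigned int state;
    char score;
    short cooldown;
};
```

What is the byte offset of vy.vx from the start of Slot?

Descriptor: 0..4  z  (4B, 4-aligned); 4..5  vx  (1B, 1-aligned); 5..8  -- padding (3B); 8..12  x  (4B, 4-aligned); sizeof = 12, alignof = 4
0..26  ammo  (26B, 2-aligned)
26..28  y  (2B, 2-aligned)
28..29  team  (1B, 1-aligned)
29..32  -- padding (3B)
32..40  target  (8B, 8-aligned)
40..52  vy  (12B, 4-aligned)
within Descriptor: vx at 4
40 + 4 = 44

44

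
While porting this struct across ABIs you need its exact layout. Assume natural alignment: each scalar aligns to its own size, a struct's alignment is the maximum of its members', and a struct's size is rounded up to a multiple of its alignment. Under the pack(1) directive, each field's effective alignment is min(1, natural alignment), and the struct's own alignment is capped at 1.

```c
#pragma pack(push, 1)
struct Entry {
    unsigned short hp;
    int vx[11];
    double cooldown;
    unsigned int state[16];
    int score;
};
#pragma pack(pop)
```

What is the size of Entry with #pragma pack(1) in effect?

122

@0: hp [2B, align 1] → 2
@2: vx [44B, align 1] → 46
@46: cooldown [8B, align 1] → 54
@54: state [64B, align 1] → 118
@118: score [4B, align 1] → 122
size 122, align 1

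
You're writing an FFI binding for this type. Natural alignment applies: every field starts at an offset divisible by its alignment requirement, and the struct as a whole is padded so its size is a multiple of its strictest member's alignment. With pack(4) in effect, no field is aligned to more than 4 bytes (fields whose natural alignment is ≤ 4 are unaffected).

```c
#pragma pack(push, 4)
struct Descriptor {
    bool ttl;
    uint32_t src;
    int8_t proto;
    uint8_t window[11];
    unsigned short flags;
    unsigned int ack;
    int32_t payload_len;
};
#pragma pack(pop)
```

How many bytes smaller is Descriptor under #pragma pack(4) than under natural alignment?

0

natural layout:
  0..1  ttl  (1B, 1-aligned)
  1..4  -- padding (3B)
  4..8  src  (4B, 4-aligned)
  8..9  proto  (1B, 1-aligned)
  9..20  window  (11B, 1-aligned)
  20..22  flags  (2B, 2-aligned)
  22..24  -- padding (2B)
  24..28  ack  (4B, 4-aligned)
  28..32  payload_len  (4B, 4-aligned)
  sizeof = 32, alignof = 4
packed(4) layout:
  0..1  ttl  (1B, 1-aligned)
  1..4  -- padding (3B)
  4..8  src  (4B, 4-aligned)
  8..9  proto  (1B, 1-aligned)
  9..20  window  (11B, 1-aligned)
  20..22  flags  (2B, 2-aligned)
  22..24  -- padding (2B)
  24..28  ack  (4B, 4-aligned)
  28..32  payload_len  (4B, 4-aligned)
  sizeof = 32, alignof = 4
32 − 32 = 0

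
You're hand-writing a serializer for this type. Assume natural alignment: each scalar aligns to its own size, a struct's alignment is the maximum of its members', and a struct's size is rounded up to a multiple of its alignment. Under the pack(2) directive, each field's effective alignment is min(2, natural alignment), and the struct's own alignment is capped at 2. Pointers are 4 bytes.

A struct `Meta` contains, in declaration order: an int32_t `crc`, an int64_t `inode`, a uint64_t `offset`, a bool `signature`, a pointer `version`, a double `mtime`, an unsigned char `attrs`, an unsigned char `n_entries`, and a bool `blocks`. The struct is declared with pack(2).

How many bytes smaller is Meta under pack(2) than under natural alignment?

10

natural layout:
  crc at 0 (size 4, align 4) → ends 4
  pad 4 to align 8 for inode
  inode at 8 (size 8, align 8) → ends 16
  offset at 16 (size 8, align 8) → ends 24
  signature at 24 (size 1, align 1) → ends 25
  pad 3 to align 4 for version
  version at 28 (size 4, align 4) → ends 32
  mtime at 32 (size 8, align 8) → ends 40
  attrs at 40 (size 1, align 1) → ends 41
  n_entries at 41 (size 1, align 1) → ends 42
  blocks at 42 (size 1, align 1) → ends 43
  tail pad 5 to reach multiple of 8
  total 48 bytes, alignment 8
packed(2) layout:
  crc at 0 (size 4, align 2) → ends 4
  inode at 4 (size 8, align 2) → ends 12
  offset at 12 (size 8, align 2) → ends 20
  signature at 20 (size 1, align 1) → ends 21
  pad 1 to align 2 for version
  version at 22 (size 4, align 2) → ends 26
  mtime at 26 (size 8, align 2) → ends 34
  attrs at 34 (size 1, align 1) → ends 35
  n_entries at 35 (size 1, align 1) → ends 36
  blocks at 36 (size 1, align 1) → ends 37
  tail pad 1 to reach multiple of 2
  total 38 bytes, alignment 2
48 − 38 = 10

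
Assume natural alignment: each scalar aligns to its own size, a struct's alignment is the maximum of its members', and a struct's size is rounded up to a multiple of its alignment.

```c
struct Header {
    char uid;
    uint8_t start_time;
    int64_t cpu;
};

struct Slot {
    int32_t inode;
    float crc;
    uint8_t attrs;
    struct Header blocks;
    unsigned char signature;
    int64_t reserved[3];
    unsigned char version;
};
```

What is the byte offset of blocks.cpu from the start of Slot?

Header: uid at 0 (size 1, align 1) → ends 1; start_time at 1 (size 1, align 1) → ends 2; pad 6 to align 8 for cpu; cpu at 8 (size 8, align 8) → ends 16; total 16 bytes, alignment 8
inode at 0 (size 4, align 4) → ends 4
crc at 4 (size 4, align 4) → ends 8
attrs at 8 (size 1, align 1) → ends 9
pad 7 to align 8 for blocks
blocks at 16 (size 16, align 8) → ends 32
within Header: cpu at 8
16 + 8 = 24

24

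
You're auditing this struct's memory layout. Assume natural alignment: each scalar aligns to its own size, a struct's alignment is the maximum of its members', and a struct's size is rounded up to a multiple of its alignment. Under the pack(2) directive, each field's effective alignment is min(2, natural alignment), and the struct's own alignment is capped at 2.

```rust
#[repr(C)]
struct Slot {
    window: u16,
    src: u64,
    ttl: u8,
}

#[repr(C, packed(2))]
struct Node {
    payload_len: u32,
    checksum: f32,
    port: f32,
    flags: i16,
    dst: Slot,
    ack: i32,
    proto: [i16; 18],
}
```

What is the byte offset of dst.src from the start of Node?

22

Slot: @0: window [2B, align 2] → 2; +6 pad (align 8); @8: src [8B, align 8] → 16; @16: ttl [1B, align 1] → 17; +7 tail pad (align 8); size 24, align 8
@0: payload_len [4B, align 2] → 4
@4: checksum [4B, align 2] → 8
@8: port [4B, align 2] → 12
@12: flags [2B, align 2] → 14
@14: dst [24B, align 2] → 38
within Slot: src at 8
14 + 8 = 22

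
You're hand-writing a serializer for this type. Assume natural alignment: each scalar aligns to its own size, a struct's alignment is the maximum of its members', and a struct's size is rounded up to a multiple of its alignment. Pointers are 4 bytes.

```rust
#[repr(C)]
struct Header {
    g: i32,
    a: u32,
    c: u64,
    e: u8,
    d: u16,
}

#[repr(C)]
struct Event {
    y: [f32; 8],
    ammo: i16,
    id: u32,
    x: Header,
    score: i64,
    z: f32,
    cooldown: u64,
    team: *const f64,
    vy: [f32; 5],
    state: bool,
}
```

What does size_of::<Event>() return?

Header: g at 0 (size 4, align 4) → ends 4; a at 4 (size 4, align 4) → ends 8; c at 8 (size 8, align 8) → ends 16; e at 16 (size 1, align 1) → ends 17; pad 1 to align 2 for d; d at 18 (size 2, align 2) → ends 20; tail pad 4 to reach multiple of 8; total 24 bytes, alignment 8
y at 0 (size 32, align 4) → ends 32
ammo at 32 (size 2, align 2) → ends 34
pad 2 to align 4 for id
id at 36 (size 4, align 4) → ends 40
x at 40 (size 24, align 8) → ends 64
score at 64 (size 8, align 8) → ends 72
z at 72 (size 4, align 4) → ends 76
pad 4 to align 8 for cooldown
cooldown at 80 (size 8, align 8) → ends 88
team at 88 (size 4, align 4) → ends 92
vy at 92 (size 20, align 4) → ends 112
state at 112 (size 1, align 1) → ends 113
tail pad 7 to reach multiple of 8
total 120 bytes, alignment 8

120 bytes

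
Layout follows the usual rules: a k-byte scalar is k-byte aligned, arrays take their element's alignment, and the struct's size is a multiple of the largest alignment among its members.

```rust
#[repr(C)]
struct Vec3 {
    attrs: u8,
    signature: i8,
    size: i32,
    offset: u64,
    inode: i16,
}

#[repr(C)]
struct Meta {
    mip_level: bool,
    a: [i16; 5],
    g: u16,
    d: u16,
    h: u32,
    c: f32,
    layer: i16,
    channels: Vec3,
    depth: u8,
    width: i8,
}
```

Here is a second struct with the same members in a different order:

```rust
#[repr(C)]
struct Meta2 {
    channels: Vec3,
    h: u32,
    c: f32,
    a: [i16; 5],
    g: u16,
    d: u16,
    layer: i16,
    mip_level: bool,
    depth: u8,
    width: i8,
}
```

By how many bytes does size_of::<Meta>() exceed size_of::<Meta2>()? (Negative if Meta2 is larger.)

Vec3: @0: attrs [1B, align 1] → 1; @1: signature [1B, align 1] → 2; +2 pad (align 4); @4: size [4B, align 4] → 8; @8: offset [8B, align 8] → 16; @16: inode [2B, align 2] → 18; +6 tail pad (align 8); size 24, align 8
@0: mip_level [1B, align 1] → 1
+1 pad (align 2)
@2: a [10B, align 2] → 12
@12: g [2B, align 2] → 14
@14: d [2B, align 2] → 16
@16: h [4B, align 4] → 20
@20: c [4B, align 4] → 24
@24: layer [2B, align 2] → 26
+6 pad (align 8)
@32: channels [24B, align 8] → 56
@56: depth [1B, align 1] → 57
@57: width [1B, align 1] → 58
+6 tail pad (align 8)
size 64, align 8
— Meta2 —
@0: channels [24B, align 8] → 24
@24: h [4B, align 4] → 28
@28: c [4B, align 4] → 32
@32: a [10B, align 2] → 42
@42: g [2B, align 2] → 44
@44: d [2B, align 2] → 46
@46: layer [2B, align 2] → 48
@48: mip_level [1B, align 1] → 49
@49: depth [1B, align 1] → 50
@50: width [1B, align 1] → 51
+5 tail pad (align 8)
size 56, align 8
64 − 56 = 8

8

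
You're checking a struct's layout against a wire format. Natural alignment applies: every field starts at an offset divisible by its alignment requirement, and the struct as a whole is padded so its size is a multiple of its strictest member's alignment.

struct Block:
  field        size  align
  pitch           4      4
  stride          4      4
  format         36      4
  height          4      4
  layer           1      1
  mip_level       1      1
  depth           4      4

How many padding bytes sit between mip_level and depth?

2

0..4  pitch  (4B, 4-aligned)
4..8  stride  (4B, 4-aligned)
8..44  format  (36B, 4-aligned)
44..48  height  (4B, 4-aligned)
48..49  layer  (1B, 1-aligned)
49..50  mip_level  (1B, 1-aligned)
50..52  -- padding (2B)
52..56  depth  (4B, 4-aligned)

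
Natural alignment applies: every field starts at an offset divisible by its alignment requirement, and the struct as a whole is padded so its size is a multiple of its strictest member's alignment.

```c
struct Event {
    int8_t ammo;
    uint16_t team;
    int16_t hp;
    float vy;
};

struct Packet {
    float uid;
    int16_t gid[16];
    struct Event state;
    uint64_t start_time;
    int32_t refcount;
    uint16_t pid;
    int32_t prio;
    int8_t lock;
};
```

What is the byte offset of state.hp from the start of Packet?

Event: ammo at 0 (size 1, align 1) → ends 1; pad 1 to align 2 for team; team at 2 (size 2, align 2) → ends 4; hp at 4 (size 2, align 2) → ends 6; pad 2 to align 4 for vy; vy at 8 (size 4, align 4) → ends 12; total 12 bytes, alignment 4
uid at 0 (size 4, align 4) → ends 4
gid at 4 (size 32, align 2) → ends 36
state at 36 (size 12, align 4) → ends 48
within Event: hp at 4
36 + 4 = 40

40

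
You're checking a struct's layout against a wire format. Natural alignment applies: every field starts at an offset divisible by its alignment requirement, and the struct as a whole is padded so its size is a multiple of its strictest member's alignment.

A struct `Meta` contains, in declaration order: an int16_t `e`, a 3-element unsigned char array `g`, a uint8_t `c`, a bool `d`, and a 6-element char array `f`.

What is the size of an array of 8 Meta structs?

@0: e [2B, align 2] → 2
@2: g [3B, align 1] → 5
@5: c [1B, align 1] → 6
@6: d [1B, align 1] → 7
@7: f [6B, align 1] → 13
+1 tail pad (align 2)
size 14, align 2
array of 8: 8 × 14 = 112

112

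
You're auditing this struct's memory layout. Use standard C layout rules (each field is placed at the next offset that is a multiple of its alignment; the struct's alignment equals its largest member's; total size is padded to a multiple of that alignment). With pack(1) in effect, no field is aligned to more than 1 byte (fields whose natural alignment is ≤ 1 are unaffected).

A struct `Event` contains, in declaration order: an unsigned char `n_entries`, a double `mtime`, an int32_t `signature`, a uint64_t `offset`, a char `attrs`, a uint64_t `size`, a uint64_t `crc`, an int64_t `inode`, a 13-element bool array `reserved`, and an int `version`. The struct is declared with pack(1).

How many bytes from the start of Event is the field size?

0..1  n_entries  (1B, 1-aligned)
1..9  mtime  (8B, 1-aligned)
9..13  signature  (4B, 1-aligned)
13..21  offset  (8B, 1-aligned)
21..22  attrs  (1B, 1-aligned)
22..30  size  (8B, 1-aligned)

22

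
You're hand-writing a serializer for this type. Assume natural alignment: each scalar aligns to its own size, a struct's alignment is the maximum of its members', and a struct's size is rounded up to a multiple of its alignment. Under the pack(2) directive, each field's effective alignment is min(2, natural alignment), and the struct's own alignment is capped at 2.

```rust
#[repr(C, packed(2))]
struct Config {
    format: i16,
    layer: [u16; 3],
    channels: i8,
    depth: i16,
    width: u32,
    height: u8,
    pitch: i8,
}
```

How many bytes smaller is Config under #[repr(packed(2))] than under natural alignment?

natural layout:
  format at 0 (size 2, align 2) → ends 2
  layer at 2 (size 6, align 2) → ends 8
  channels at 8 (size 1, align 1) → ends 9
  pad 1 to align 2 for depth
  depth at 10 (size 2, align 2) → ends 12
  width at 12 (size 4, align 4) → ends 16
  height at 16 (size 1, align 1) → ends 17
  pitch at 17 (size 1, align 1) → ends 18
  tail pad 2 to reach multiple of 4
  total 20 bytes, alignment 4
packed(2) layout:
  format at 0 (size 2, align 2) → ends 2
  layer at 2 (size 6, align 2) → ends 8
  channels at 8 (size 1, align 1) → ends 9
  pad 1 to align 2 for depth
  depth at 10 (size 2, align 2) → ends 12
  width at 12 (size 4, align 2) → ends 16
  height at 16 (size 1, align 1) → ends 17
  pitch at 17 (size 1, align 1) → ends 18
  total 18 bytes, alignment 2
20 − 18 = 2

2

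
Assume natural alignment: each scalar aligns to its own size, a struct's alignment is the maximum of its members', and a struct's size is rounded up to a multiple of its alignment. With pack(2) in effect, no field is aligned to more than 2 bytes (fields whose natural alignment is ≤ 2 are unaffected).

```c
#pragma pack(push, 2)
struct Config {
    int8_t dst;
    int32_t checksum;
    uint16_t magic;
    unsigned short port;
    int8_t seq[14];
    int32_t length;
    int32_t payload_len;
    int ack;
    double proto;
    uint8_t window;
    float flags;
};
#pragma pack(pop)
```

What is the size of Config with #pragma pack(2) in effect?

0..1  dst  (1B, 1-aligned)
1..2  -- padding (1B)
2..6  checksum  (4B, 2-aligned)
6..8  magic  (2B, 2-aligned)
8..10  port  (2B, 2-aligned)
10..24  seq  (14B, 1-aligned)
24..28  length  (4B, 2-aligned)
28..32  payload_len  (4B, 2-aligned)
32..36  ack  (4B, 2-aligned)
36..44  proto  (8B, 2-aligned)
44..45  window  (1B, 1-aligned)
45..46  -- padding (1B)
46..50  flags  (4B, 2-aligned)
sizeof = 50, alignof = 2

50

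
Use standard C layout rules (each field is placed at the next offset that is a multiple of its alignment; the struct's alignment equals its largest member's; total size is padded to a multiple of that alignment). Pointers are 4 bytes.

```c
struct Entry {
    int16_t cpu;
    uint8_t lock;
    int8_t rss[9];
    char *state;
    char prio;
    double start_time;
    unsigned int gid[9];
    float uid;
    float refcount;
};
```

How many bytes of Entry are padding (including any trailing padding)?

11

@0: cpu [2B, align 2] → 2
@2: lock [1B, align 1] → 3
@3: rss [9B, align 1] → 12
@12: state [4B, align 4] → 16
@16: prio [1B, align 1] → 17
+7 pad (align 8)
@24: start_time [8B, align 8] → 32
@32: gid [36B, align 4] → 68
@68: uid [4B, align 4] → 72
@72: refcount [4B, align 4] → 76
+4 tail pad (align 8)
size 80, align 8
data bytes 69, size 80 → padding 11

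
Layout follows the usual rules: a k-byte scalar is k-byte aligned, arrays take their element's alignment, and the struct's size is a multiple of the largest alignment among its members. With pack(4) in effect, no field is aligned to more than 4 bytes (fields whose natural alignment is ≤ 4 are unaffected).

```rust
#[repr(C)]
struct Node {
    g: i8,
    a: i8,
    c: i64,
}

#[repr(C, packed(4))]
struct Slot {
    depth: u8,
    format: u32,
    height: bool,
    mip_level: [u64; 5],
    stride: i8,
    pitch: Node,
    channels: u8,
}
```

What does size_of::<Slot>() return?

Node: g at 0 (size 1, align 1) → ends 1; a at 1 (size 1, align 1) → ends 2; pad 6 to align 8 for c; c at 8 (size 8, align 8) → ends 16; total 16 bytes, alignment 8
depth at 0 (size 1, align 1) → ends 1
pad 3 to align 4 for format
format at 4 (size 4, align 4) → ends 8
height at 8 (size 1, align 1) → ends 9
pad 3 to align 4 for mip_level
mip_level at 12 (size 40, align 4) → ends 52
stride at 52 (size 1, align 1) → ends 53
pad 3 to align 4 for pitch
pitch at 56 (size 16, align 4) → ends 72
channels at 72 (size 1, align 1) → ends 73
tail pad 3 to reach multiple of 4
total 76 bytes, alignment 4

76 bytes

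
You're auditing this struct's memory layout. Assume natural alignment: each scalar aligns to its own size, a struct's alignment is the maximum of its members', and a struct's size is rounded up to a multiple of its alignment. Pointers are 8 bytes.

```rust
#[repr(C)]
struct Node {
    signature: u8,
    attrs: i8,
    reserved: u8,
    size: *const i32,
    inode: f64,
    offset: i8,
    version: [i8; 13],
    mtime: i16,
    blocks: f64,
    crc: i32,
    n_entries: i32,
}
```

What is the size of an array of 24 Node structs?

@0: signature [1B, align 1] → 1
@1: attrs [1B, align 1] → 2
@2: reserved [1B, align 1] → 3
+5 pad (align 8)
@8: size [8B, align 8] → 16
@16: inode [8B, align 8] → 24
@24: offset [1B, align 1] → 25
@25: version [13B, align 1] → 38
@38: mtime [2B, align 2] → 40
@40: blocks [8B, align 8] → 48
@48: crc [4B, align 4] → 52
@52: n_entries [4B, align 4] → 56
size 56, align 8
array of 24: 24 × 56 = 1344

1344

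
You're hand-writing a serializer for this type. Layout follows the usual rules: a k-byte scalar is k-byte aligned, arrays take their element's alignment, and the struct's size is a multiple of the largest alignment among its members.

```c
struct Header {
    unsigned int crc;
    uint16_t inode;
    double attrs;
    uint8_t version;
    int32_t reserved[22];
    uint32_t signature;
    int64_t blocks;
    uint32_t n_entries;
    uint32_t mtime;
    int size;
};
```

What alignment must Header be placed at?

member alignments: crc=4, inode=2, attrs=8, version=1, reserved=4, signature=4, blocks=8, n_entries=4, mtime=4, size=4
max = 8

8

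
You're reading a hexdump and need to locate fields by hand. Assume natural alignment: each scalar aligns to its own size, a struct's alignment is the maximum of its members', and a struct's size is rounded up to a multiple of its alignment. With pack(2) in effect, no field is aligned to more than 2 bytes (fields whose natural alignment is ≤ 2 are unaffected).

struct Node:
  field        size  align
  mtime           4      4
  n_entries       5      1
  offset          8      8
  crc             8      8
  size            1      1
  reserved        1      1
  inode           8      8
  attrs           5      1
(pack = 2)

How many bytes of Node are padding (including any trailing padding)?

mtime at 0 (size 4, align 2) → ends 4
n_entries at 4 (size 5, align 1) → ends 9
pad 1 to align 2 for offset
offset at 10 (size 8, align 2) → ends 18
crc at 18 (size 8, align 2) → ends 26
size at 26 (size 1, align 1) → ends 27
reserved at 27 (size 1, align 1) → ends 28
inode at 28 (size 8, align 2) → ends 36
attrs at 36 (size 5, align 1) → ends 41
tail pad 1 to reach multiple of 2
total 42 bytes, alignment 2
data bytes 40, size 42 → padding 2

2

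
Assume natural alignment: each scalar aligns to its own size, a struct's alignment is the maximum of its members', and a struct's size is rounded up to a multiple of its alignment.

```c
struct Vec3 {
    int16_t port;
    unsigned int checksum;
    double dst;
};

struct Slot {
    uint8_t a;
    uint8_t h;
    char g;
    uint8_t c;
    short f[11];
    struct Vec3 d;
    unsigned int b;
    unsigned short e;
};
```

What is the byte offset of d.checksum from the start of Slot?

36

Vec3: @0: port [2B, align 2] → 2; +2 pad (align 4); @4: checksum [4B, align 4] → 8; @8: dst [8B, align 8] → 16; size 16, align 8
@0: a [1B, align 1] → 1
@1: h [1B, align 1] → 2
@2: g [1B, align 1] → 3
@3: c [1B, align 1] → 4
@4: f [22B, align 2] → 26
+6 pad (align 8)
@32: d [16B, align 8] → 48
within Vec3: checksum at 4
32 + 4 = 36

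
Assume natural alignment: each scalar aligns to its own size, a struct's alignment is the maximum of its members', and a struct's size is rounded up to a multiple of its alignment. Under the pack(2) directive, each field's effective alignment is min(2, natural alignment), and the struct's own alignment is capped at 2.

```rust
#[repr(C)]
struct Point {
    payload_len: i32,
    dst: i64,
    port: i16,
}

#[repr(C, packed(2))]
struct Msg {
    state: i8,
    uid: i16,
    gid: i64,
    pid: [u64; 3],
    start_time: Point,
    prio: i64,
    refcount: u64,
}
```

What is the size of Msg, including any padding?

76

Point: @0: payload_len [4B, align 4] → 4; +4 pad (align 8); @8: dst [8B, align 8] → 16; @16: port [2B, align 2] → 18; +6 tail pad (align 8); size 24, align 8
@0: state [1B, align 1] → 1
+1 pad (align 2)
@2: uid [2B, align 2] → 4
@4: gid [8B, align 2] → 12
@12: pid [24B, align 2] → 36
@36: start_time [24B, align 2] → 60
@60: prio [8B, align 2] → 68
@68: refcount [8B, align 2] → 76
size 76, align 2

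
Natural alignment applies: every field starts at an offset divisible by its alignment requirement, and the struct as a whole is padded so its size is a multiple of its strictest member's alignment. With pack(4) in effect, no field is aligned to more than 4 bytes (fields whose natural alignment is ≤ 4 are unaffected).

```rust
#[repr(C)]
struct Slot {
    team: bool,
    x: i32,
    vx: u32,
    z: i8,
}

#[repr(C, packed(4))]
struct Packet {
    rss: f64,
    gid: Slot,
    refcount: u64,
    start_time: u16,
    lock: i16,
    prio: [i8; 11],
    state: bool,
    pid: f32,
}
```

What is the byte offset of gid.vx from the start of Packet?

16

Slot: @0: team [1B, align 1] → 1; +3 pad (align 4); @4: x [4B, align 4] → 8; @8: vx [4B, align 4] → 12; @12: z [1B, align 1] → 13; +3 tail pad (align 4); size 16, align 4
@0: rss [8B, align 4] → 8
@8: gid [16B, align 4] → 24
within Slot: vx at 8
8 + 8 = 16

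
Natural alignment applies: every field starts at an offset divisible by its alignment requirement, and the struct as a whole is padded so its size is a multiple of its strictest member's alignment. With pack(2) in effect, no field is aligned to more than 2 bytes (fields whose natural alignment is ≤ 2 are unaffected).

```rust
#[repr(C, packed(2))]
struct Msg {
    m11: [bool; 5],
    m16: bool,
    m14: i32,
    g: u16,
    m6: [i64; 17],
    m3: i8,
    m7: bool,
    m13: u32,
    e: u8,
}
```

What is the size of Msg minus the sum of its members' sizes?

1

0..5  m11  (5B, 1-aligned)
5..6  m16  (1B, 1-aligned)
6..10  m14  (4B, 2-aligned)
10..12  g  (2B, 2-aligned)
12..148  m6  (136B, 2-aligned)
148..149  m3  (1B, 1-aligned)
149..150  m7  (1B, 1-aligned)
150..154  m13  (4B, 2-aligned)
154..155  e  (1B, 1-aligned)
155..156  -- tail padding (1B)
sizeof = 156, alignof = 2
data bytes 155, size 156 → padding 1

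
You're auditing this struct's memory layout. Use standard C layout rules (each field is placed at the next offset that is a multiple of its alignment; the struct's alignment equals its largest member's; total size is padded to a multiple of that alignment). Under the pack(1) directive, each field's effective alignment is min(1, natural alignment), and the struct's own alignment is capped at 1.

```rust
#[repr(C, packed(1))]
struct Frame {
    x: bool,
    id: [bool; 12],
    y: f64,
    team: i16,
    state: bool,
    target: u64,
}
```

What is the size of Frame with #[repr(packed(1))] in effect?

32

0..1  x  (1B, 1-aligned)
1..13  id  (12B, 1-aligned)
13..21  y  (8B, 1-aligned)
21..23  team  (2B, 1-aligned)
23..24  state  (1B, 1-aligned)
24..32  target  (8B, 1-aligned)
sizeof = 32, alignof = 1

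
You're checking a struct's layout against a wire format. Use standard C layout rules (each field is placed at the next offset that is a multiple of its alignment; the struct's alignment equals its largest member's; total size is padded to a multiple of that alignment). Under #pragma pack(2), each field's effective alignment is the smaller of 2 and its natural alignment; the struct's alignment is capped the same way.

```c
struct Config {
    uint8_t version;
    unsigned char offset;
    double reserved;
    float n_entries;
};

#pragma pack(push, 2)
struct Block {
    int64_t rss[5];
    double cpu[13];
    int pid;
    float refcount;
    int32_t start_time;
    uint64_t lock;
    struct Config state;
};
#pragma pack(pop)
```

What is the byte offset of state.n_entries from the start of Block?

180

Config: version at 0 (size 1, align 1) → ends 1; offset at 1 (size 1, align 1) → ends 2; pad 6 to align 8 for reserved; reserved at 8 (size 8, align 8) → ends 16; n_entries at 16 (size 4, align 4) → ends 20; tail pad 4 to reach multiple of 8; total 24 bytes, alignment 8
rss at 0 (size 40, align 2) → ends 40
cpu at 40 (size 104, align 2) → ends 144
pid at 144 (size 4, align 2) → ends 148
refcount at 148 (size 4, align 2) → ends 152
start_time at 152 (size 4, align 2) → ends 156
lock at 156 (size 8, align 2) → ends 164
state at 164 (size 24, align 2) → ends 188
within Config: n_entries at 16
164 + 16 = 180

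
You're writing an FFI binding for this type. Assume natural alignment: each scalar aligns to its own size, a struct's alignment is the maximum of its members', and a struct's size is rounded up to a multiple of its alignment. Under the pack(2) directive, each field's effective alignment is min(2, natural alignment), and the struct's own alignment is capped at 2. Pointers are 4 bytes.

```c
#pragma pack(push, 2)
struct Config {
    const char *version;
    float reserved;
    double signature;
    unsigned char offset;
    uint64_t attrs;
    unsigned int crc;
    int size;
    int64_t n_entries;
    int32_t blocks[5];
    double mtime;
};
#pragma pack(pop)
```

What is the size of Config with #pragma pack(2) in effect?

70

0..4  version  (4B, 2-aligned)
4..8  reserved  (4B, 2-aligned)
8..16  signature  (8B, 2-aligned)
16..17  offset  (1B, 1-aligned)
17..18  -- padding (1B)
18..26  attrs  (8B, 2-aligned)
26..30  crc  (4B, 2-aligned)
30..34  size  (4B, 2-aligned)
34..42  n_entries  (8B, 2-aligned)
42..62  blocks  (20B, 2-aligned)
62..70  mtime  (8B, 2-aligned)
sizeof = 70, alignof = 2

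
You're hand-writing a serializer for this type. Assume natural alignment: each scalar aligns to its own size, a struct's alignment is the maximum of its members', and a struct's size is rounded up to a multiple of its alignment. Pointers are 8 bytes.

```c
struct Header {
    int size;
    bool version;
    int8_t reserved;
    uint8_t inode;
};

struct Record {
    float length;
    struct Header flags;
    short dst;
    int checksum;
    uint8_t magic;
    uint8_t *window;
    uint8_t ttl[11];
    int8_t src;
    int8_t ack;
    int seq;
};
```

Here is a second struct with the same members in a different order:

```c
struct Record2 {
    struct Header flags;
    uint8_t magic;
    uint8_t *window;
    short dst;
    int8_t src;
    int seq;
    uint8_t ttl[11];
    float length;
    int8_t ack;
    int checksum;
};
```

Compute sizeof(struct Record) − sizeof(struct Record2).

Header: 0..4  size  (4B, 4-aligned); 4..5  version  (1B, 1-aligned); 5..6  reserved  (1B, 1-aligned); 6..7  inode  (1B, 1-aligned); 7..8  -- tail padding (1B); sizeof = 8, alignof = 4
0..4  length  (4B, 4-aligned)
4..12  flags  (8B, 4-aligned)
12..14  dst  (2B, 2-aligned)
14..16  -- padding (2B)
16..20  checksum  (4B, 4-aligned)
20..21  magic  (1B, 1-aligned)
21..24  -- padding (3B)
24..32  window  (8B, 8-aligned)
32..43  ttl  (11B, 1-aligned)
43..44  src  (1B, 1-aligned)
44..45  ack  (1B, 1-aligned)
45..48  -- padding (3B)
48..52  seq  (4B, 4-aligned)
52..56  -- tail padding (4B)
sizeof = 56, alignof = 8
— Record2 —
0..8  flags  (8B, 4-aligned)
8..9  magic  (1B, 1-aligned)
9..16  -- padding (7B)
16..24  window  (8B, 8-aligned)
24..26  dst  (2B, 2-aligned)
26..27  src  (1B, 1-aligned)
27..28  -- padding (1B)
28..32  seq  (4B, 4-aligned)
32..43  ttl  (11B, 1-aligned)
43..44  -- padding (1B)
44..48  length  (4B, 4-aligned)
48..49  ack  (1B, 1-aligned)
49..52  -- padding (3B)
52..56  checksum  (4B, 4-aligned)
sizeof = 56, alignof = 8
56 − 56 = 0

0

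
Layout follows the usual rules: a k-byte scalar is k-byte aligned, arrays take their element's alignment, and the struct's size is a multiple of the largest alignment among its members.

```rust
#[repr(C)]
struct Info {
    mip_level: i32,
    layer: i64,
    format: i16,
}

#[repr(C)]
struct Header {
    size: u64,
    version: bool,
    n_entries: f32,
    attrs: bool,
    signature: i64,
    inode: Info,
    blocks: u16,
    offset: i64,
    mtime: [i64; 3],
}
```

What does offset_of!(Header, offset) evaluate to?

64

Info: @0: mip_level [4B, align 4] → 4; +4 pad (align 8); @8: layer [8B, align 8] → 16; @16: format [2B, align 2] → 18; +6 tail pad (align 8); size 24, align 8
@0: size [8B, align 8] → 8
@8: version [1B, align 1] → 9
+3 pad (align 4)
@12: n_entries [4B, align 4] → 16
@16: attrs [1B, align 1] → 17
+7 pad (align 8)
@24: signature [8B, align 8] → 32
@32: inode [24B, align 8] → 56
@56: blocks [2B, align 2] → 58
+6 pad (align 8)
@64: offset [8B, align 8] → 72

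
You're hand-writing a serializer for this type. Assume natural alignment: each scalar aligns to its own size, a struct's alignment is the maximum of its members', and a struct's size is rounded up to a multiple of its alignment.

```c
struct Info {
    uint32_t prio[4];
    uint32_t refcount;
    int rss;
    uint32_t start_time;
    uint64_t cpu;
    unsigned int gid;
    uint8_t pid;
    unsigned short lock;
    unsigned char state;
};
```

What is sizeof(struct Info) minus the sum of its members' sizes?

12

prio at 0 (size 16, align 4) → ends 16
refcount at 16 (size 4, align 4) → ends 20
rss at 20 (size 4, align 4) → ends 24
start_time at 24 (size 4, align 4) → ends 28
pad 4 to align 8 for cpu
cpu at 32 (size 8, align 8) → ends 40
gid at 40 (size 4, align 4) → ends 44
pid at 44 (size 1, align 1) → ends 45
pad 1 to align 2 for lock
lock at 46 (size 2, align 2) → ends 48
state at 48 (size 1, align 1) → ends 49
tail pad 7 to reach multiple of 8
total 56 bytes, alignment 8
data bytes 44, size 56 → padding 12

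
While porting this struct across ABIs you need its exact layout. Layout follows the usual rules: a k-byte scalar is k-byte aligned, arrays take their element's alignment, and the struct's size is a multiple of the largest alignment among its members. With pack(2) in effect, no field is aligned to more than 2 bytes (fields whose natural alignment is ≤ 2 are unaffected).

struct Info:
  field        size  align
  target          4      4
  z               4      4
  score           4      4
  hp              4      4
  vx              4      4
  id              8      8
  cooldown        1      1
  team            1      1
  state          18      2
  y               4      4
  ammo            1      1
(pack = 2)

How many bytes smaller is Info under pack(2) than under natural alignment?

10

natural layout:
  target at 0 (size 4, align 4) → ends 4
  z at 4 (size 4, align 4) → ends 8
  score at 8 (size 4, align 4) → ends 12
  hp at 12 (size 4, align 4) → ends 16
  vx at 16 (size 4, align 4) → ends 20
  pad 4 to align 8 for id
  id at 24 (size 8, align 8) → ends 32
  cooldown at 32 (size 1, align 1) → ends 33
  team at 33 (size 1, align 1) → ends 34
  state at 34 (size 18, align 2) → ends 52
  y at 52 (size 4, align 4) → ends 56
  ammo at 56 (size 1, align 1) → ends 57
  tail pad 7 to reach multiple of 8
  total 64 bytes, alignment 8
packed(2) layout:
  target at 0 (size 4, align 2) → ends 4
  z at 4 (size 4, align 2) → ends 8
  score at 8 (size 4, align 2) → ends 12
  hp at 12 (size 4, align 2) → ends 16
  vx at 16 (size 4, align 2) → ends 20
  id at 20 (size 8, align 2) → ends 28
  cooldown at 28 (size 1, align 1) → ends 29
  team at 29 (size 1, align 1) → ends 30
  state at 30 (size 18, align 2) → ends 48
  y at 48 (size 4, align 2) → ends 52
  ammo at 52 (size 1, align 1) → ends 53
  tail pad 1 to reach multiple of 2
  total 54 bytes, alignment 2
64 − 54 = 10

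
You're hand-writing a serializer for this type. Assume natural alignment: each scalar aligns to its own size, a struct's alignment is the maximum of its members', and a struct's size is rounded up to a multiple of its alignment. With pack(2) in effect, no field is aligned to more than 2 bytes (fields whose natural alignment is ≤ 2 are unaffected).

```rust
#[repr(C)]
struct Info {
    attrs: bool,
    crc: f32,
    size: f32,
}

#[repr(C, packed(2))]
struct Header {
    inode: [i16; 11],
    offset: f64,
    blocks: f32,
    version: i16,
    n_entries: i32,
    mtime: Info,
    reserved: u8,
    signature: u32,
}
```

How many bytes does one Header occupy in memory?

58

Info: attrs at 0 (size 1, align 1) → ends 1; pad 3 to align 4 for crc; crc at 4 (size 4, align 4) → ends 8; size at 8 (size 4, align 4) → ends 12; total 12 bytes, alignment 4
inode at 0 (size 22, align 2) → ends 22
offset at 22 (size 8, align 2) → ends 30
blocks at 30 (size 4, align 2) → ends 34
version at 34 (size 2, align 2) → ends 36
n_entries at 36 (size 4, align 2) → ends 40
mtime at 40 (size 12, align 2) → ends 52
reserved at 52 (size 1, align 1) → ends 53
pad 1 to align 2 for signature
signature at 54 (size 4, align 2) → ends 58
total 58 bytes, alignment 2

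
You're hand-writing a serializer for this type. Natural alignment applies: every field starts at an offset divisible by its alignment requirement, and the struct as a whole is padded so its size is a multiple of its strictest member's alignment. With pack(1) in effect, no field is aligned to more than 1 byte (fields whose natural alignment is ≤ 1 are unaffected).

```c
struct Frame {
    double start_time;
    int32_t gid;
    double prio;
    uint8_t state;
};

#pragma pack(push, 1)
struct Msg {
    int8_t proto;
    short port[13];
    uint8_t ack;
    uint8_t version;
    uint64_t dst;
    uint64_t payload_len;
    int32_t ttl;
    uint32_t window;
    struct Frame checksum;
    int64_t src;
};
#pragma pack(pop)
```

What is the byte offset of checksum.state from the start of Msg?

Frame: start_time at 0 (size 8, align 8) → ends 8; gid at 8 (size 4, align 4) → ends 12; pad 4 to align 8 for prio; prio at 16 (size 8, align 8) → ends 24; state at 24 (size 1, align 1) → ends 25; tail pad 7 to reach multiple of 8; total 32 bytes, alignment 8
proto at 0 (size 1, align 1) → ends 1
port at 1 (size 26, align 1) → ends 27
ack at 27 (size 1, align 1) → ends 28
version at 28 (size 1, align 1) → ends 29
dst at 29 (size 8, align 1) → ends 37
payload_len at 37 (size 8, align 1) → ends 45
ttl at 45 (size 4, align 1) → ends 49
window at 49 (size 4, align 1) → ends 53
checksum at 53 (size 32, align 1) → ends 85
within Frame: state at 24
53 + 24 = 77

77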